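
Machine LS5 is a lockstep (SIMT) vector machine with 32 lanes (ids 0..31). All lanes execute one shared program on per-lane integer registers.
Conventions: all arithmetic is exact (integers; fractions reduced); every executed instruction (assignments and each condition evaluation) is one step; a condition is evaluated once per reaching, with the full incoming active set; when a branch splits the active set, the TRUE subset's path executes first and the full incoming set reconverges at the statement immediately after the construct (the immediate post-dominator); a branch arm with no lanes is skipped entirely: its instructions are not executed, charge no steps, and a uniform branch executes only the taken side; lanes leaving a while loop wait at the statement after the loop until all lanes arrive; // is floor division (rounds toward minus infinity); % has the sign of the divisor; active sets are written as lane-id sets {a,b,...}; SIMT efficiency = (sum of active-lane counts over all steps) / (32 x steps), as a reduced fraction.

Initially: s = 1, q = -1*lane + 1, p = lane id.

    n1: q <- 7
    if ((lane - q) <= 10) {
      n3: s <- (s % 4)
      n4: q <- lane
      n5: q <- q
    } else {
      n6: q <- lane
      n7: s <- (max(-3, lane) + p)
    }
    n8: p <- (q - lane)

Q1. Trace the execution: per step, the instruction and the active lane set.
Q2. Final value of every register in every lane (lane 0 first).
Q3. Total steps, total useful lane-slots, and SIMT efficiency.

step 0: q <- 7                       {0,1,2,3,4,5,6,7,8,9,10,11,12,13,14,15,16,17,18,19,20,21,22,23,24,25,26,27,28,29,30,31}
step 1: eval ((lane - q) <= 10)      {0,1,2,3,4,5,6,7,8,9,10,11,12,13,14,15,16,17,18,19,20,21,22,23,24,25,26,27,28,29,30,31}
step 2: s <- (s % 4)                 {0,1,2,3,4,5,6,7,8,9,10,11,12,13,14,15,16,17}
step 3: q <- lane                    {0,1,2,3,4,5,6,7,8,9,10,11,12,13,14,15,16,17}
step 4: q <- q                       {0,1,2,3,4,5,6,7,8,9,10,11,12,13,14,15,16,17}
step 5: q <- lane                    {18,19,20,21,22,23,24,25,26,27,28,29,30,31}
step 6: s <- (max(-3, lane) + p)     {18,19,20,21,22,23,24,25,26,27,28,29,30,31}
step 7: p <- (q - lane)              {0,1,2,3,4,5,6,7,8,9,10,11,12,13,14,15,16,17,18,19,20,21,22,23,24,25,26,27,28,29,30,31}

Answer: 8 steps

s: 1,1,1,1,1,1,1,1,1,1,1,1,1,1,1,1,1,1,36,38,40,42,44,46,48,50,52,54,56,58,60,62
q: 0,1,2,3,4,5,6,7,8,9,10,11,12,13,14,15,16,17,18,19,20,21,22,23,24,25,26,27,28,29,30,31
p: 0,0,0,0,0,0,0,0,0,0,0,0,0,0,0,0,0,0,0,0,0,0,0,0,0,0,0,0,0,0,0,0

steps = 8; useful = 178; efficiency = 178/256 = 89/128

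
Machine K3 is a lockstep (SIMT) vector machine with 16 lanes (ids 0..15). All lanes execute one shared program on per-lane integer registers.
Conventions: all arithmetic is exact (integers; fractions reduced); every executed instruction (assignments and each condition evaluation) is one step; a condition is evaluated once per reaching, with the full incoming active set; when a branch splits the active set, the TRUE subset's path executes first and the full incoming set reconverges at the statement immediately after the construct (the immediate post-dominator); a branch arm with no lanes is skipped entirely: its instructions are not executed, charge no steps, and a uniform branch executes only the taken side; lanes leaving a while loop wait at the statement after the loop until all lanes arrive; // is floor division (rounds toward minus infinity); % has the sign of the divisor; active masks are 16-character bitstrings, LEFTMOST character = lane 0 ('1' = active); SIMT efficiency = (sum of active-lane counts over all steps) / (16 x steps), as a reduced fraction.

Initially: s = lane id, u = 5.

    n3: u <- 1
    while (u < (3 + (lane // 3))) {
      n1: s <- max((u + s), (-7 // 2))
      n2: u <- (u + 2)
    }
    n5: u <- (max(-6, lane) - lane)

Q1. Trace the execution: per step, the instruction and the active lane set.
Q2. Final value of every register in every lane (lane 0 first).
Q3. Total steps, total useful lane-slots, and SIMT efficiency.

step 0: u <- 1                       1111111111111111
step 1: eval (u < (3 + (lane // 3))) 1111111111111111
step 2: s <- max((u + s), (-7 // 2)) 1111111111111111
step 3: u <- (u + 2)                 1111111111111111
step 4: eval (u < (3 + (lane // 3))) 1111111111111111
step 5: s <- max((u + s), (-7 // 2)) 0001111111111111
step 6: u <- (u + 2)                 0001111111111111
step 7: eval (u < (3 + (lane // 3))) 0001111111111111
step 8: s <- max((u + s), (-7 // 2)) 0000000001111111
step 9: u <- (u + 2)                 0000000001111111
step 10: eval (u < (3 + (lane // 3))) 0000000001111111
step 11: s <- max((u + s), (-7 // 2)) 0000000000000001
step 12: u <- (u + 2)                 0000000000000001
step 13: eval (u < (3 + (lane // 3))) 0000000000000001
step 14: u <- (max(-6, lane) - lane)  1111111111111111

Answer: 15 steps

s: 1,2,3,7,8,9,10,11,12,18,19,20,21,22,23,31
u: 0,0,0,0,0,0,0,0,0,0,0,0,0,0,0,0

steps = 15; useful = 159; efficiency = 159/240 = 53/80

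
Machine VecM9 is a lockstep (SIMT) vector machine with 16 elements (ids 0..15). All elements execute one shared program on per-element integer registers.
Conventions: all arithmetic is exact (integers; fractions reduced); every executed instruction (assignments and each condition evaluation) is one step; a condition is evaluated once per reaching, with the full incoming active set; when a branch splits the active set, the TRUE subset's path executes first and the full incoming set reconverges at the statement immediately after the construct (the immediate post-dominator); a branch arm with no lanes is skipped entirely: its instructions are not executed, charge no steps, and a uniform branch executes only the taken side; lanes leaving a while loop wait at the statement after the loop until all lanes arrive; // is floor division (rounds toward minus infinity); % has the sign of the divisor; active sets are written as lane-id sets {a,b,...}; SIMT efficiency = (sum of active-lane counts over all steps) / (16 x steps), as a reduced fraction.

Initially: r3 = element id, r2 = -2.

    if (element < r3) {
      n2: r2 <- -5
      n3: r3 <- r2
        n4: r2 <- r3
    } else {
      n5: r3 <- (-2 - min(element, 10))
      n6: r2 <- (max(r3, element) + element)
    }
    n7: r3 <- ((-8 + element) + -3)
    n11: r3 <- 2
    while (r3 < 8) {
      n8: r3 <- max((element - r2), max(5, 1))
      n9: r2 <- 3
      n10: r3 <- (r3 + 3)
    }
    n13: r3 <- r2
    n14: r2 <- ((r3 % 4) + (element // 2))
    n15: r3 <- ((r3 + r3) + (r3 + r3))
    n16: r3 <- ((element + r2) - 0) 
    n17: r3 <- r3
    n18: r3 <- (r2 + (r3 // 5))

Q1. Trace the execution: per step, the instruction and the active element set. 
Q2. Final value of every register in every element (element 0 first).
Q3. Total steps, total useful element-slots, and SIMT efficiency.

step 0: eval (element < r3)          {0,1,2,3,4,5,6,7,8,9,10,11,12,13,14,15}
step 1: r3 <- (-2 - min(element, 10)) {0,1,2,3,4,5,6,7,8,9,10,11,12,13,14,15}
step 2: r2 <- (max(r3, element) + element) {0,1,2,3,4,5,6,7,8,9,10,11,12,13,14,15}
step 3: r3 <- ((-8 + element) + -3)  {0,1,2,3,4,5,6,7,8,9,10,11,12,13,14,15}
step 4: r3 <- 2                      {0,1,2,3,4,5,6,7,8,9,10,11,12,13,14,15}
step 5: eval (r3 < 8)                {0,1,2,3,4,5,6,7,8,9,10,11,12,13,14,15}
step 6: r3 <- max((element - r2), max(5, 1)) {0,1,2,3,4,5,6,7,8,9,10,11,12,13,14,15}
step 7: r2 <- 3                      {0,1,2,3,4,5,6,7,8,9,10,11,12,13,14,15}
step 8: r3 <- (r3 + 3)               {0,1,2,3,4,5,6,7,8,9,10,11,12,13,14,15}
step 9: eval (r3 < 8)                {0,1,2,3,4,5,6,7,8,9,10,11,12,13,14,15}
step 10: r3 <- r2                     {0,1,2,3,4,5,6,7,8,9,10,11,12,13,14,15}
step 11: r2 <- ((r3 % 4) + (element // 2)) {0,1,2,3,4,5,6,7,8,9,10,11,12,13,14,15}
step 12: r3 <- ((r3 + r3) + (r3 + r3)) {0,1,2,3,4,5,6,7,8,9,10,11,12,13,14,15}
step 13: r3 <- ((element + r2) - 0)   {0,1,2,3,4,5,6,7,8,9,10,11,12,13,14,15}
step 14: r3 <- r3                     {0,1,2,3,4,5,6,7,8,9,10,11,12,13,14,15}
step 15: r3 <- (r2 + (r3 // 5))       {0,1,2,3,4,5,6,7,8,9,10,11,12,13,14,15}

Answer: 16 steps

r3: 3,3,5,5,6,7,8,8,10,10,11,11,13,13,14,15
r2: 3,3,4,4,5,5,6,6,7,7,8,8,9,9,10,10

steps = 16; useful = 256; efficiency = 256/256 = 1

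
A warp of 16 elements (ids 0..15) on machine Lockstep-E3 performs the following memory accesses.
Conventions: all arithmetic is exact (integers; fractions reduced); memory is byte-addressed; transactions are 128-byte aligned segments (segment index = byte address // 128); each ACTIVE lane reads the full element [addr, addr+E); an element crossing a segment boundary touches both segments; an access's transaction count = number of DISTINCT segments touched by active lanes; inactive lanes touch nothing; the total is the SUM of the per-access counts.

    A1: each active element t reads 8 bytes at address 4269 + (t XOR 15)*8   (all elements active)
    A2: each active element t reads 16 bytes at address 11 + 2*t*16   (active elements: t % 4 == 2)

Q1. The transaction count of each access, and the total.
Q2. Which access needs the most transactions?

A1: 2 transactions
A2: 4 transactions

Answer: 2,4; total 6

Answer: A2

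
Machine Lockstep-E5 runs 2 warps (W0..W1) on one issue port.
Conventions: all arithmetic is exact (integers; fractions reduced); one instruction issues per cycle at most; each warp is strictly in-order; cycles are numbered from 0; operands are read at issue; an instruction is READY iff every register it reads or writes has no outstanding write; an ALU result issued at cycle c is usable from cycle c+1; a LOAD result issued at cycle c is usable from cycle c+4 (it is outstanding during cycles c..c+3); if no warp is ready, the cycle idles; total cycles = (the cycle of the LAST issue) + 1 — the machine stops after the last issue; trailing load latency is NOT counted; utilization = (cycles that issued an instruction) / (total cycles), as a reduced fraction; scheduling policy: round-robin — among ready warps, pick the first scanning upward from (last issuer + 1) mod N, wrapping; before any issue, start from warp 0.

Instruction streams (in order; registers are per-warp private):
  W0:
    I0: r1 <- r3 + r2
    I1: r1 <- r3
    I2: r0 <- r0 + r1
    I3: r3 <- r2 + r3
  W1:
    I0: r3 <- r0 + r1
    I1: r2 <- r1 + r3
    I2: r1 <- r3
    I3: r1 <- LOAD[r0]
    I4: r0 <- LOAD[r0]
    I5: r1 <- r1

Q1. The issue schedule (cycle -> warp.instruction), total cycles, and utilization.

cycle 0: W0.I0
cycle 1: W1.I0
cycle 2: W0.I1
cycle 3: W1.I1
cycle 4: W0.I2
cycle 5: W1.I2
cycle 6: W0.I3
cycle 7: W1.I3
cycle 8: W1.I4
cycle 9: idle
cycle 10: idle
cycle 11: W1.I5

Answer: 12 cycles, utilization 5/6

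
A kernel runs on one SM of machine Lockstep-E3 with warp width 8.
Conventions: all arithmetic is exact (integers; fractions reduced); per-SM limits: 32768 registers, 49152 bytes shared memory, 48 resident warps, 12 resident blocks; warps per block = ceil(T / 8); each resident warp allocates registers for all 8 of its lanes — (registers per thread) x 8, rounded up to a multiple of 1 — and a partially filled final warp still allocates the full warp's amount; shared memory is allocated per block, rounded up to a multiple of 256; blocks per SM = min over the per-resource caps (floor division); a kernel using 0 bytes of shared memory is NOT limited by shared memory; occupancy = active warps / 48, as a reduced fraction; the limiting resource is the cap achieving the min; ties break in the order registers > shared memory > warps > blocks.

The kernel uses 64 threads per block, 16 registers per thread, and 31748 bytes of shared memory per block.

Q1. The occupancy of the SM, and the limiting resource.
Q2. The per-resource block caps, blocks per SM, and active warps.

Answer: occupancy 1/6, limited by shared memory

registers: 32 blocks
shared memory: 1 block
warps: 6 blocks
blocks: 12 blocks

Answer: 1 block, 8 active warps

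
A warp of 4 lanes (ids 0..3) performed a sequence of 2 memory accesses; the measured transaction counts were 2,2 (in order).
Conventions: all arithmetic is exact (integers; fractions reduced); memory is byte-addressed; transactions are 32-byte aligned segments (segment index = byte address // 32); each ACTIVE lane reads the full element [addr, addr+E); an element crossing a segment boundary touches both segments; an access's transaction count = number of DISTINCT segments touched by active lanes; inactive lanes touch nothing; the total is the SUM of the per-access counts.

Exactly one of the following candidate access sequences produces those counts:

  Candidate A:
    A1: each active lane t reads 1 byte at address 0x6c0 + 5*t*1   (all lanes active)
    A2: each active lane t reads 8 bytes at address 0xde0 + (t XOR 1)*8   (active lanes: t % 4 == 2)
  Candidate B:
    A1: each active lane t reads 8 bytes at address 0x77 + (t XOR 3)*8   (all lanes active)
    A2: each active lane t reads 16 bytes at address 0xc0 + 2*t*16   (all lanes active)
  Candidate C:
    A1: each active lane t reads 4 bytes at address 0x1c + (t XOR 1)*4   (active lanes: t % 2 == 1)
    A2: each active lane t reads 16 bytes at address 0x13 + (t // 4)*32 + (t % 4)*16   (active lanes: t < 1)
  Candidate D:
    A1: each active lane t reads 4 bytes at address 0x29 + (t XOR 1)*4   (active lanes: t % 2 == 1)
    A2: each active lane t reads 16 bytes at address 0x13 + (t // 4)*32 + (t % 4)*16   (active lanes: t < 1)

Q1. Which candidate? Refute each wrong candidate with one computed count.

A: A1 gives 1 transaction, not 2
B: A2 gives 4 transactions, not 2
D: A1 gives 1 transaction, not 2
C: all counts match (2,2)

Answer: C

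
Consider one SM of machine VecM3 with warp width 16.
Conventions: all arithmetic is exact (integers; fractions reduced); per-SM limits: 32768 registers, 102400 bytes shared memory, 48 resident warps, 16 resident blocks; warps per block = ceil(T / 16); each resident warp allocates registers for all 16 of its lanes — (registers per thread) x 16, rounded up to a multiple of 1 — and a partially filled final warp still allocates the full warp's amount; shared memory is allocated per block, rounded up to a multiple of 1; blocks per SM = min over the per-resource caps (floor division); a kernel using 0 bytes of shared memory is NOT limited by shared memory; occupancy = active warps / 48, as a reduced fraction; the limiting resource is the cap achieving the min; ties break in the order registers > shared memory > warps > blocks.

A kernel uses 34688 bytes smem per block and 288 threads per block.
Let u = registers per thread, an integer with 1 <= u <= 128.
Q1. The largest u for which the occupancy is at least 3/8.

Answer: u = 113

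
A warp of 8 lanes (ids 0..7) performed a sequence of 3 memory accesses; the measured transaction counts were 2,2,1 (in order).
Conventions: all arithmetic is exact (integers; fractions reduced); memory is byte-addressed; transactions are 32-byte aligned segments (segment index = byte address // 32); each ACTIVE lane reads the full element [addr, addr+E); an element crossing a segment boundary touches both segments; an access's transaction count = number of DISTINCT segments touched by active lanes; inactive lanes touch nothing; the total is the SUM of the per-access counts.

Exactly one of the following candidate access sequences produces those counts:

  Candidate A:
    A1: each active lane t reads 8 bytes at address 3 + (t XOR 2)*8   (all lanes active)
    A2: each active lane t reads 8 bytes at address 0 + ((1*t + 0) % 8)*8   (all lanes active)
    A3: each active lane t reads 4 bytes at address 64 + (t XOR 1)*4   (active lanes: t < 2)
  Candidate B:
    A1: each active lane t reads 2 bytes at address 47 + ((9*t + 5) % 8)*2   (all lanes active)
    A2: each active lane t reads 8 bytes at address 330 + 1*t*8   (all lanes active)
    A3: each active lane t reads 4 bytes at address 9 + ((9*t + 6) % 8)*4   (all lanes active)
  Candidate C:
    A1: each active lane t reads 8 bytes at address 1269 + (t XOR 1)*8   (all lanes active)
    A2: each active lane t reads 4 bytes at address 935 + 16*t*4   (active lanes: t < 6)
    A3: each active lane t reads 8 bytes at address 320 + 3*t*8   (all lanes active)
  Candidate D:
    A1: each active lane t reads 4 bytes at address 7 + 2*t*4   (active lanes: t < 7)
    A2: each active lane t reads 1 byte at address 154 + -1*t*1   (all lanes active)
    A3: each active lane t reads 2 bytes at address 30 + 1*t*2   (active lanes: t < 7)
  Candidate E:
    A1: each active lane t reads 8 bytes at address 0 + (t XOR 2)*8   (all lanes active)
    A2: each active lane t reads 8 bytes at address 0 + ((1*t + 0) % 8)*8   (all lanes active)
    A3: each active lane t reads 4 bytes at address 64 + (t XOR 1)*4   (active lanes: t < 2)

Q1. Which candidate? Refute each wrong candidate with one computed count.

A: A1 gives 3 transactions, not 2
B: A1 gives 1 transaction, not 2
C: A1 gives 3 transactions, not 2
D: A2 gives 1 transaction, not 2
E: all counts match (2,2,1)

Answer: E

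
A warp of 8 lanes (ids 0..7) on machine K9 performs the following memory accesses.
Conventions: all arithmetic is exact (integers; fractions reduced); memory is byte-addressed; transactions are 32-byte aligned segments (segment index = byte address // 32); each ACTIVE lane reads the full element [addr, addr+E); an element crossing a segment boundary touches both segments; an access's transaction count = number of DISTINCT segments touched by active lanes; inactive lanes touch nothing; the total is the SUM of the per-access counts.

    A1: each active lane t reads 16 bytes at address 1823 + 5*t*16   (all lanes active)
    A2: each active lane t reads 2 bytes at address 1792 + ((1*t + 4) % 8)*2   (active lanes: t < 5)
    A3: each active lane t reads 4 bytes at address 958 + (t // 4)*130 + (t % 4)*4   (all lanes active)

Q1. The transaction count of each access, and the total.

A1: 12 transactions
A2: 1 transaction
A3: 3 transactions

Answer: 12,1,3; total 16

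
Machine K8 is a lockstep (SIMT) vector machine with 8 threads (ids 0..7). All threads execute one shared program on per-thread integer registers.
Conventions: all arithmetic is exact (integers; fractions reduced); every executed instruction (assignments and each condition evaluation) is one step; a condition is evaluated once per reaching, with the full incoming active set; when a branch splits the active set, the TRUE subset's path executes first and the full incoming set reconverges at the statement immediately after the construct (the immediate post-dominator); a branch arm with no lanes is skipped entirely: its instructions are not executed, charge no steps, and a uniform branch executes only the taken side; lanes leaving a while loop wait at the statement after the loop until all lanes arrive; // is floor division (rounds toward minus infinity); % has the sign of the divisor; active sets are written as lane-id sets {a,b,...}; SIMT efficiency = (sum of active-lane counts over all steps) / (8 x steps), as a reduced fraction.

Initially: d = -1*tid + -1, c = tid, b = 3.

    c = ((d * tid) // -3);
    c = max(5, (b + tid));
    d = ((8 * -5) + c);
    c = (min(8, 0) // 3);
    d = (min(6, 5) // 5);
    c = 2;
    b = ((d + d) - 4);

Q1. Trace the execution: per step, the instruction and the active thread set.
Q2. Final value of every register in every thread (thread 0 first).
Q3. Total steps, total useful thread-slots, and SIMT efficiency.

step 0: c <- ((d * tid) // -3)       {0,1,2,3,4,5,6,7}
step 1: c <- max(5, (b + tid))       {0,1,2,3,4,5,6,7}
step 2: d <- ((8 * -5) + c)          {0,1,2,3,4,5,6,7}
step 3: c <- (min(8, 0) // 3)        {0,1,2,3,4,5,6,7}
step 4: d <- (min(6, 5) // 5)        {0,1,2,3,4,5,6,7}
step 5: c <- 2                       {0,1,2,3,4,5,6,7}
step 6: b <- ((d + d) - 4)           {0,1,2,3,4,5,6,7}

Answer: 7 steps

d: 1,1,1,1,1,1,1,1
c: 2,2,2,2,2,2,2,2
b: -2,-2,-2,-2,-2,-2,-2,-2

steps = 7; useful = 56; efficiency = 56/56 = 1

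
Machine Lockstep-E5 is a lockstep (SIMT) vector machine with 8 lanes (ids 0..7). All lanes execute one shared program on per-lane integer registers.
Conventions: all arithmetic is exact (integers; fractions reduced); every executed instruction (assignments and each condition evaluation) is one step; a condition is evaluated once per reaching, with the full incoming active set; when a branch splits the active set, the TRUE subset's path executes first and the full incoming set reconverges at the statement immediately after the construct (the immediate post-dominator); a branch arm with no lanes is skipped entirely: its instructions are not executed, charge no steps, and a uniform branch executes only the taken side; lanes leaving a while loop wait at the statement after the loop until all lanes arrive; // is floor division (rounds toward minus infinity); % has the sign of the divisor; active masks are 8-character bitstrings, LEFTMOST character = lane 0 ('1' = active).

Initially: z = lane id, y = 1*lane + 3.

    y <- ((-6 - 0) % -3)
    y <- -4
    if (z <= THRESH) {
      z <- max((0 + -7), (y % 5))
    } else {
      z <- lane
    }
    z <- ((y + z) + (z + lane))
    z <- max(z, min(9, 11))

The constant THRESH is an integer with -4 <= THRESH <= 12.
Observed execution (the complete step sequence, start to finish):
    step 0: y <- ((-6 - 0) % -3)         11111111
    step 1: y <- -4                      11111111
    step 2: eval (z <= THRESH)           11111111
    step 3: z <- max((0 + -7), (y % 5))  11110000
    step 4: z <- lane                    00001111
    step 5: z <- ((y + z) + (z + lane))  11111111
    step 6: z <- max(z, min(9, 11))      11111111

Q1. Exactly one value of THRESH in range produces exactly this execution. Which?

Answer: THRESH = 3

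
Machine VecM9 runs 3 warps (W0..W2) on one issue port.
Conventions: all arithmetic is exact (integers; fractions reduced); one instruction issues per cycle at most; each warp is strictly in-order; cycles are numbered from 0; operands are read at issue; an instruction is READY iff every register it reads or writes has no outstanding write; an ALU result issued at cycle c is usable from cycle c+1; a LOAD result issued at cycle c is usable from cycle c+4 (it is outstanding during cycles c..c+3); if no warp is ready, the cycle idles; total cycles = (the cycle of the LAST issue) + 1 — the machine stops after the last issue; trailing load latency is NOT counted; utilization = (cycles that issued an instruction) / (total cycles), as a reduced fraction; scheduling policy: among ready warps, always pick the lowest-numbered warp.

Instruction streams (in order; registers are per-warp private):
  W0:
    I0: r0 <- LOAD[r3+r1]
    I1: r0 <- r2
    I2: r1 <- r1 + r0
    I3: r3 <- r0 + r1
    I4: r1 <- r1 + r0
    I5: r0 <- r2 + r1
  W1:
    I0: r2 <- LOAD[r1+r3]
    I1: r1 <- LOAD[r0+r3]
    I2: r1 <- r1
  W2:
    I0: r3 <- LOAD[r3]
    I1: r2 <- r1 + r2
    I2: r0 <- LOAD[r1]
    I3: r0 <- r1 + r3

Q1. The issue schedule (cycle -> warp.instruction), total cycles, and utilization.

cycle 0: W0.I0
cycle 1: W1.I0
cycle 2: W1.I1
cycle 3: W2.I0
cycle 4: W0.I1
cycle 5: W0.I2
cycle 6: W0.I3
cycle 7: W0.I4
cycle 8: W0.I5
cycle 9: W1.I2
cycle 10: W2.I1
cycle 11: W2.I2
cycle 12: idle
cycle 13: idle
cycle 14: idle
cycle 15: W2.I3

Answer: 16 cycles, utilization 13/16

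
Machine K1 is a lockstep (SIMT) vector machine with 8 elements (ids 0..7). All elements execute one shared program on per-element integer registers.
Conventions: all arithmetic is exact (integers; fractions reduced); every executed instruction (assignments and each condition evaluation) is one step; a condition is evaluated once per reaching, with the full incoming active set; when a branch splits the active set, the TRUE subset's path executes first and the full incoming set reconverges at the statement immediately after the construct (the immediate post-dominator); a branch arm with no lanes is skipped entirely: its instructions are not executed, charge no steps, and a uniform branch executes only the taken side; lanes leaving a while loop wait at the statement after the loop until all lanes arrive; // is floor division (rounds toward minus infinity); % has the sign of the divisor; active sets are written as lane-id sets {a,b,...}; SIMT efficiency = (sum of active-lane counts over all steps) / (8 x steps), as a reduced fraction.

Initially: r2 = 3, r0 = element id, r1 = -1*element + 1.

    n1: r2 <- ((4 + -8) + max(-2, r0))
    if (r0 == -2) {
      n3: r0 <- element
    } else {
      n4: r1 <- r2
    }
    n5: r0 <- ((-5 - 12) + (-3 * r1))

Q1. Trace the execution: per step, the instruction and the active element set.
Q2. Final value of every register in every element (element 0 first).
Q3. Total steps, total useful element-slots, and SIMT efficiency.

step 0: r2 <- ((4 + -8) + max(-2, r0)) {0,1,2,3,4,5,6,7}
step 1: eval (r0 == -2)              {0,1,2,3,4,5,6,7}
step 2: r1 <- r2                     {0,1,2,3,4,5,6,7}
step 3: r0 <- ((-5 - 12) + (-3 * r1)) {0,1,2,3,4,5,6,7}

Answer: 4 steps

r2: -4,-3,-2,-1,0,1,2,3
r0: -5,-8,-11,-14,-17,-20,-23,-26
r1: -4,-3,-2,-1,0,1,2,3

steps = 4; useful = 32; efficiency = 32/32 = 1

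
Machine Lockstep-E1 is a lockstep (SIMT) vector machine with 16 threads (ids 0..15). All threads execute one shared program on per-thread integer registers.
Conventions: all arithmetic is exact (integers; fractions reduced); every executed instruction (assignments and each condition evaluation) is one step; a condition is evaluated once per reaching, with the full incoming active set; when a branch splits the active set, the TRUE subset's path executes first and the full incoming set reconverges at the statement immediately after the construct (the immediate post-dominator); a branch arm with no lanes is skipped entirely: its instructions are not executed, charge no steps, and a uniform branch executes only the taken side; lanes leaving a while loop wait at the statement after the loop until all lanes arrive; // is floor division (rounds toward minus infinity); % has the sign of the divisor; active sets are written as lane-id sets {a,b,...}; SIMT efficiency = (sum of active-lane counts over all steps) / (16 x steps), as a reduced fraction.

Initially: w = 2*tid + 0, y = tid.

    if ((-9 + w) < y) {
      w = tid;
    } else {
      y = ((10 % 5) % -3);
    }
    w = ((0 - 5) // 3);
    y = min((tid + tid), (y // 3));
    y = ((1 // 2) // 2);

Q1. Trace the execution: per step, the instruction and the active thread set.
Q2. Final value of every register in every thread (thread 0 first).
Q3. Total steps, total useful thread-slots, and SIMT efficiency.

step 0: eval ((-9 + w) < y)          {0,1,2,3,4,5,6,7,8,9,10,11,12,13,14,15}
step 1: w <- tid                     {0,1,2,3,4,5,6,7,8}
step 2: y <- ((10 % 5) % -3)         {9,10,11,12,13,14,15}
step 3: w <- ((0 - 5) // 3)          {0,1,2,3,4,5,6,7,8,9,10,11,12,13,14,15}
step 4: y <- min((tid + tid), (y // 3)) {0,1,2,3,4,5,6,7,8,9,10,11,12,13,14,15}
step 5: y <- ((1 // 2) // 2)         {0,1,2,3,4,5,6,7,8,9,10,11,12,13,14,15}

Answer: 6 steps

w: -2,-2,-2,-2,-2,-2,-2,-2,-2,-2,-2,-2,-2,-2,-2,-2
y: 0,0,0,0,0,0,0,0,0,0,0,0,0,0,0,0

steps = 6; useful = 80; efficiency = 80/96 = 5/6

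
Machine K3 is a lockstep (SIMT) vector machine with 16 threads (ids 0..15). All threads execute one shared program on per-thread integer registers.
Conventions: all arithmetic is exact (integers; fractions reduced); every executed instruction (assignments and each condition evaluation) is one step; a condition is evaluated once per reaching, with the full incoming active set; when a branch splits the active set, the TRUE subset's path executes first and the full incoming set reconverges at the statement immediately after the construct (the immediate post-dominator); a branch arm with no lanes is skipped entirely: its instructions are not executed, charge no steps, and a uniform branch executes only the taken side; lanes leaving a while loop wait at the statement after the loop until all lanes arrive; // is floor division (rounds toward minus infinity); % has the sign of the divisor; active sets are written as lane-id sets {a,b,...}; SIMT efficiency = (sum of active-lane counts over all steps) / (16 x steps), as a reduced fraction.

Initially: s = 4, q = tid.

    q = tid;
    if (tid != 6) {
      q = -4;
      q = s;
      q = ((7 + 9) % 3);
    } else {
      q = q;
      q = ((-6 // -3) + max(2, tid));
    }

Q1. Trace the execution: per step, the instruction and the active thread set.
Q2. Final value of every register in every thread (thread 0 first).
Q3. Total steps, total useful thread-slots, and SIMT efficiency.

step 0: q <- tid                     {0,1,2,3,4,5,6,7,8,9,10,11,12,13,14,15}
step 1: eval (tid != 6)              {0,1,2,3,4,5,6,7,8,9,10,11,12,13,14,15}
step 2: q <- -4                      {0,1,2,3,4,5,7,8,9,10,11,12,13,14,15}
step 3: q <- s                       {0,1,2,3,4,5,7,8,9,10,11,12,13,14,15}
step 4: q <- ((7 + 9) % 3)           {0,1,2,3,4,5,7,8,9,10,11,12,13,14,15}
step 5: q <- q                       {6}
step 6: q <- ((-6 // -3) + max(2, tid)) {6}

Answer: 7 steps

s: 4,4,4,4,4,4,4,4,4,4,4,4,4,4,4,4
q: 1,1,1,1,1,1,8,1,1,1,1,1,1,1,1,1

steps = 7; useful = 79; efficiency = 79/112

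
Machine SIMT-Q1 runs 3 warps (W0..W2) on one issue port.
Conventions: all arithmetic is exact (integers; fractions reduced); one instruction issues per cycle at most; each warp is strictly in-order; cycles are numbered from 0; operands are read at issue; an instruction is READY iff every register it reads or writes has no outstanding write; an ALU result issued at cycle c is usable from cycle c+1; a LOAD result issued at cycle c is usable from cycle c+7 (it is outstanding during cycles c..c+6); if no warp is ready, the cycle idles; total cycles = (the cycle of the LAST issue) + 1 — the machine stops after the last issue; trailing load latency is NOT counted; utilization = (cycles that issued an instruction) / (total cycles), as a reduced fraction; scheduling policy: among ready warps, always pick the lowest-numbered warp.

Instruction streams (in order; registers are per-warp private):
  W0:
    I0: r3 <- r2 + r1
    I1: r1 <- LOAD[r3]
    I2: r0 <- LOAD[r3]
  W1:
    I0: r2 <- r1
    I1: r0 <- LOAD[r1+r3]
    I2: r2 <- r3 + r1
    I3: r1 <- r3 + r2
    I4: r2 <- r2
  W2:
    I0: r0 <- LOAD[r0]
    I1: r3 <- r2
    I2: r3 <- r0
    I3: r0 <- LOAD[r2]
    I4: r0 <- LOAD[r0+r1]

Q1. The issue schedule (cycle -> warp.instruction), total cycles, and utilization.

cycle 0: W0.I0
cycle 1: W0.I1
cycle 2: W0.I2
cycle 3: W1.I0
cycle 4: W1.I1
cycle 5: W1.I2
cycle 6: W1.I3
cycle 7: W1.I4
cycle 8: W2.I0
cycle 9: W2.I1
cycle 10: idle
cycle 11: idle
cycle 12: idle
cycle 13: idle
cycle 14: idle
cycle 15: W2.I2
cycle 16: W2.I3
cycle 17: idle
cycle 18: idle
cycle 19: idle
cycle 20: idle
cycle 21: idle
cycle 22: idle
cycle 23: W2.I4

Answer: 24 cycles, utilization 13/24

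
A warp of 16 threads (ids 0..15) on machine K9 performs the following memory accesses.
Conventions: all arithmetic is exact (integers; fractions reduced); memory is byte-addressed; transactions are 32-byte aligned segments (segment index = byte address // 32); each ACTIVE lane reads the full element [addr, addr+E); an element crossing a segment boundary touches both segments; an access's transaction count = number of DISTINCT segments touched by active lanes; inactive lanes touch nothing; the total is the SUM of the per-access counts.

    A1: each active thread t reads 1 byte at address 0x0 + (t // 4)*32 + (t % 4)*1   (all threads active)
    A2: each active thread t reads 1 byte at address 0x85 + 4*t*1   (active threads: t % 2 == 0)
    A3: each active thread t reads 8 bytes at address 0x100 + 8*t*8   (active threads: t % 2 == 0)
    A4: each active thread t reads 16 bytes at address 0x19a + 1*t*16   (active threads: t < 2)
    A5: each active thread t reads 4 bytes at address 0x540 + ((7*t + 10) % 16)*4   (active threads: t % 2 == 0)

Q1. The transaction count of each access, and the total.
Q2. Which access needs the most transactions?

A1: 4 transactions
A2: 2 transactions
A3: 8 transactions
A4: 2 transactions
A5: 2 transactions

Answer: 4,2,8,2,2; total 18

Answer: A3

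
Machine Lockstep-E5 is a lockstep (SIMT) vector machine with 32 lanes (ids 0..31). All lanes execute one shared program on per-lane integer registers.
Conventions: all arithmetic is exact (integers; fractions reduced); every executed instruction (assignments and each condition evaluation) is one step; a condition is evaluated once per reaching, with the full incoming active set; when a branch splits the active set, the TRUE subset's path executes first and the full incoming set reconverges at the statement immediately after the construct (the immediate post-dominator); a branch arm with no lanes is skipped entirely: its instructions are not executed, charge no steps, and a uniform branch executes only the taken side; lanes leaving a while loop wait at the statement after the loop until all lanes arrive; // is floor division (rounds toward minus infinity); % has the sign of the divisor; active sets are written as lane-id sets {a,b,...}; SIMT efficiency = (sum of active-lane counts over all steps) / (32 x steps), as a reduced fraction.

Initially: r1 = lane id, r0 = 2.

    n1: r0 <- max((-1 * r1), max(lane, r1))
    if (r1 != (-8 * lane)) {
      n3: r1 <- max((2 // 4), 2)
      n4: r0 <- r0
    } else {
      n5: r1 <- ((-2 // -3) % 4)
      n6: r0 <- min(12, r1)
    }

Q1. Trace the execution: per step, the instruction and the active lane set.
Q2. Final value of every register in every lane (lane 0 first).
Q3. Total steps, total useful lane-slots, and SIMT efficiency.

step 0: r0 <- max((-1 * r1), max(lane, r1)) {0,1,2,3,4,5,6,7,8,9,10,11,12,13,14,15,16,17,18,19,20,21,22,23,24,25,26,27,28,29,30,31}
step 1: eval (r1 != (-8 * lane))     {0,1,2,3,4,5,6,7,8,9,10,11,12,13,14,15,16,17,18,19,20,21,22,23,24,25,26,27,28,29,30,31}
step 2: r1 <- max((2 // 4), 2)       {1,2,3,4,5,6,7,8,9,10,11,12,13,14,15,16,17,18,19,20,21,22,23,24,25,26,27,28,29,30,31}
step 3: r0 <- r0                     {1,2,3,4,5,6,7,8,9,10,11,12,13,14,15,16,17,18,19,20,21,22,23,24,25,26,27,28,29,30,31}
step 4: r1 <- ((-2 // -3) % 4)       {0}
step 5: r0 <- min(12, r1)            {0}

Answer: 6 steps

r1: 0,2,2,2,2,2,2,2,2,2,2,2,2,2,2,2,2,2,2,2,2,2,2,2,2,2,2,2,2,2,2,2
r0: 0,1,2,3,4,5,6,7,8,9,10,11,12,13,14,15,16,17,18,19,20,21,22,23,24,25,26,27,28,29,30,31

steps = 6; useful = 128; efficiency = 128/192 = 2/3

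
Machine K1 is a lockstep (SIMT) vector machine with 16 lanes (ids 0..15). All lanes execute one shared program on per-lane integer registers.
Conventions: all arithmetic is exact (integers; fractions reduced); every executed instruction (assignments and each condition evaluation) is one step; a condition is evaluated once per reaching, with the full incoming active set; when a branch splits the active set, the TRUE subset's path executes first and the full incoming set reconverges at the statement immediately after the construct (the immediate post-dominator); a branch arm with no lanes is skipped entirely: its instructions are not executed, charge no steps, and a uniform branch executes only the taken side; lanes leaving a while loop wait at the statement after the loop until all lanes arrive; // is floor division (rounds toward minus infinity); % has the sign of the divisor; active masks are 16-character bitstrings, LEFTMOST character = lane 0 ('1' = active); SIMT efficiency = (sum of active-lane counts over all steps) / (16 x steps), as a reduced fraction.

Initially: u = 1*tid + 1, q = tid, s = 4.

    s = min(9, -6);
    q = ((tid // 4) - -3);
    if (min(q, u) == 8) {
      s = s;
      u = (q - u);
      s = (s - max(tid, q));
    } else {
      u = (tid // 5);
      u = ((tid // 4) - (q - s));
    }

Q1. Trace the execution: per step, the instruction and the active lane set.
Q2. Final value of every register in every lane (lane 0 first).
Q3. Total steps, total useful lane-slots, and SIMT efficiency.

step 0: s <- min(9, -6)              1111111111111111
step 1: q <- ((tid // 4) - -3)       1111111111111111
step 2: eval (min(q, u) == 8)        1111111111111111
step 3: u <- (tid // 5)              1111111111111111
step 4: u <- ((tid // 4) - (q - s))  1111111111111111

Answer: 5 steps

u: -9,-9,-9,-9,-9,-9,-9,-9,-9,-9,-9,-9,-9,-9,-9,-9
q: 3,3,3,3,4,4,4,4,5,5,5,5,6,6,6,6
s: -6,-6,-6,-6,-6,-6,-6,-6,-6,-6,-6,-6,-6,-6,-6,-6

steps = 5; useful = 80; efficiency = 80/80 = 1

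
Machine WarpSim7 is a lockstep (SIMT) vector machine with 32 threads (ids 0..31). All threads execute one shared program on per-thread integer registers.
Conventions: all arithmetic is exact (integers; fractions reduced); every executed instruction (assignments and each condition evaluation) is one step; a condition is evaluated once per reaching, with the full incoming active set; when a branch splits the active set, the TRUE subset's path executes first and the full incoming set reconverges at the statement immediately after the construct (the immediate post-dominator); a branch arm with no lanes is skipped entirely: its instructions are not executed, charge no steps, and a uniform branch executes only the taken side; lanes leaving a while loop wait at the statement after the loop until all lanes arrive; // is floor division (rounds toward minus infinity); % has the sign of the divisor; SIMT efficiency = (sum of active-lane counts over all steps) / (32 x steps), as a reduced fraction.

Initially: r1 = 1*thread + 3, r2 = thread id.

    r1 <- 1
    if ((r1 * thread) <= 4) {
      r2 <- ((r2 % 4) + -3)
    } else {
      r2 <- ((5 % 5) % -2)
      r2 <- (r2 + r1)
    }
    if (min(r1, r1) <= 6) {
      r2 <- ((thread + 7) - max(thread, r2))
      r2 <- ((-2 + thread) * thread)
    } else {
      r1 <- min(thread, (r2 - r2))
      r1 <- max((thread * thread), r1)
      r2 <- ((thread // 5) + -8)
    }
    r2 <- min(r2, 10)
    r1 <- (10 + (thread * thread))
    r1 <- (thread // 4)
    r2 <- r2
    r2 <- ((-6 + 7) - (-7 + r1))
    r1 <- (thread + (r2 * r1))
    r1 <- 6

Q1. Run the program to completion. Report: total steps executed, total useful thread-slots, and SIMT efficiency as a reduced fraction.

Answer: 15 steps, 443 useful, 443/480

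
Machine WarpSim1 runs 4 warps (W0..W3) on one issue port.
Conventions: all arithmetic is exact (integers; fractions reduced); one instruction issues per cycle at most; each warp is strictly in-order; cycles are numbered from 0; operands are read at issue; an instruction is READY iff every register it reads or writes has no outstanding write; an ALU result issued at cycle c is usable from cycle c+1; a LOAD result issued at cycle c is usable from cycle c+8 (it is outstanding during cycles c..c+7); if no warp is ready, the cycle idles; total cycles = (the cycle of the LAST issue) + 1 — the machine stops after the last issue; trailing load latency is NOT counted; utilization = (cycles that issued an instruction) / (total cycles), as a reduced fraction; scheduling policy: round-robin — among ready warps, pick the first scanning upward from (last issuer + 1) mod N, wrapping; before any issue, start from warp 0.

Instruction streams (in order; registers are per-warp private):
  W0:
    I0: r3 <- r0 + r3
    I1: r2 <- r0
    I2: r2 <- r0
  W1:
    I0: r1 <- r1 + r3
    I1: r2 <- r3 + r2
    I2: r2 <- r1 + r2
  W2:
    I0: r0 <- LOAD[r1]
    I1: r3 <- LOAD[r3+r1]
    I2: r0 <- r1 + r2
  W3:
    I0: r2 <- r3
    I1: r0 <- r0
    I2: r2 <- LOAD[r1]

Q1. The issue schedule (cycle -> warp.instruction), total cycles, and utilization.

cycle 0: W0.I0
cycle 1: W1.I0
cycle 2: W2.I0
cycle 3: W3.I0
cycle 4: W0.I1
cycle 5: W1.I1
cycle 6: W2.I1
cycle 7: W3.I1
cycle 8: W0.I2
cycle 9: W1.I2
cycle 10: W2.I2
cycle 11: W3.I2

Answer: 12 cycles, utilization 1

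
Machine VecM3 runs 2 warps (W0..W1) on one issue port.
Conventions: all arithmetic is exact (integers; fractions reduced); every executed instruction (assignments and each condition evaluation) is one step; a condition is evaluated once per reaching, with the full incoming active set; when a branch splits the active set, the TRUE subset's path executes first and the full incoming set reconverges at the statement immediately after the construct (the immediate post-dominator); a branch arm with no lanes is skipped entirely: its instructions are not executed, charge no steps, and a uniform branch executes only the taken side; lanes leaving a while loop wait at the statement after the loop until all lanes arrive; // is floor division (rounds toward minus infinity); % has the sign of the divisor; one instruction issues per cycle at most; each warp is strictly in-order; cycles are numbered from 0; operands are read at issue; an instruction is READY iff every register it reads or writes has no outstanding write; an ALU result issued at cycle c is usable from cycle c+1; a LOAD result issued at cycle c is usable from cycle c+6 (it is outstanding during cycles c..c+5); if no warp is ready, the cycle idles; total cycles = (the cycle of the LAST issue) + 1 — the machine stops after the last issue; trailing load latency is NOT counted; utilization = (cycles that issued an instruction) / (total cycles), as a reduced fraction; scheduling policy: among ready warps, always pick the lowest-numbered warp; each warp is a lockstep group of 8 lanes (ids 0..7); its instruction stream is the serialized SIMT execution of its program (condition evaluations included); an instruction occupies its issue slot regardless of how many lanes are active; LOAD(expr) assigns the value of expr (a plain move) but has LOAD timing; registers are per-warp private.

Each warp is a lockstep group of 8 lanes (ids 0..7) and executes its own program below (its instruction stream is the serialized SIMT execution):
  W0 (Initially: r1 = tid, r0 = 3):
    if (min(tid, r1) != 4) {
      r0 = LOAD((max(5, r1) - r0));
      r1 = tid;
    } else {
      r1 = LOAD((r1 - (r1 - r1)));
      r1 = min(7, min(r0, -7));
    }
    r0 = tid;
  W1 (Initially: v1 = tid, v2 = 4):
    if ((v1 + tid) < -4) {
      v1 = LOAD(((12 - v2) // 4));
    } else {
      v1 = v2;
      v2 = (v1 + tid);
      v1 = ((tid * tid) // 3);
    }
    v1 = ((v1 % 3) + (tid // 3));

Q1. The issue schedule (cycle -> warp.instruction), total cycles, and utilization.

cycle 0: W0.I0
cycle 1: W0.I1
cycle 2: W0.I2
cycle 3: W0.I3
cycle 4: W1.I0
cycle 5: W1.I1
cycle 6: W1.I2
cycle 7: W1.I3
cycle 8: W1.I4
cycle 9: W0.I4
cycle 10: W0.I5

Answer: 11 cycles, utilization 1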